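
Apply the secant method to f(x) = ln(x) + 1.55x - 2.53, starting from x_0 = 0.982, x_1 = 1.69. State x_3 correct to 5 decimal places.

f(x_0) = -1.026064, f(x_1) = 0.614229
x_2 = 1.690000 - (0.614229)·(1.690000 - 0.982000)/(0.614229 - (-1.026064)) = 1.424880; f(x_2) = 0.032652
x_3 = 1.424880 - (0.032652)·(1.424880 - 1.690000)/(0.032652 - (0.614229)) = 1.409995; f(x_3) = -0.000921

1.41000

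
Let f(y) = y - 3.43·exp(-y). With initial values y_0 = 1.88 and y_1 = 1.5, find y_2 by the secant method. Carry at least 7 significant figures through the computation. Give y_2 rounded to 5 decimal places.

1.05114

Secant update: y_(k+1) = y_k − f(y_k)·(y_k − y_(k-1))/(f(y_k) − f(y_(k-1))).
f(y_0) = 1.356616, f(y_1) = 0.734664
y_2 = 1.500000 - (0.734664)·(1.500000 - 1.880000)/(0.734664 - (1.356616)) = 1.051136; f(y_2) = -0.147788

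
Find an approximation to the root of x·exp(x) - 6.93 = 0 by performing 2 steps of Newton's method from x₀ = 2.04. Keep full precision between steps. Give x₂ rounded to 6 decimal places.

f'(x) = (x + 1)·exp(x)
x_0 = 2.040000: f = 8.758843, f' = 23.379452 → x_1 = 2.040000 - (8.758843)/(23.379452) = 1.665362
x_1 = 1.665362: f = 1.875739, f' = 14.093324 → x_2 = 1.665362 - (1.875739)/(14.093324) = 1.532267

1.532267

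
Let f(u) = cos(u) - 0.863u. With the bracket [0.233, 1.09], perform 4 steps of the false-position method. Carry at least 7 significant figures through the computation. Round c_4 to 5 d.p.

0.80398

False-position update: c = (a·f(b) − b·f(a))/(f(b) − f(a)); replace the endpoint whose sign matches f(c).
f(0.233000) = 0.771899, f(1.090000) = -0.478185
step 1: c = 0.762179, f(c) = 0.065573 > 0 → new bracket [0.762179, 1.090000]
step 2: c = 0.801711, f(c) = 0.003601 > 0 → new bracket [0.801711, 1.090000]
step 3: c = 0.803866, f(c) = 0.000192 > 0 → new bracket [0.803866, 1.090000]
step 4: c = 0.803981, f(c) = 0.000010 > 0 → new bracket [0.803981, 1.090000]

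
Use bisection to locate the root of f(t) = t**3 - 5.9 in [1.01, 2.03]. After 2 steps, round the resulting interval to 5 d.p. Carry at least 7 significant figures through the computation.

f(1.010000) = -4.869699, f(2.030000) = 2.465427 (opposite signs)
step 1: m = 1.520000, f(m) = -2.388192 < 0 → root in [1.520000, 2.030000]
step 2: m = 1.775000, f(m) = -0.307641 < 0 → root in [1.775000, 2.030000]

[1.77500, 2.03000]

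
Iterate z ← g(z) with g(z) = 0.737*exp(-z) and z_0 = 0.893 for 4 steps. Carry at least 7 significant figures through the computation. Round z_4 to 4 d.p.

0.4807

z_1 = g(0.893000) = 0.301747
z_2 = g(0.301747) = 0.545030
z_3 = g(0.545030) = 0.427330
z_4 = g(0.427330) = 0.480707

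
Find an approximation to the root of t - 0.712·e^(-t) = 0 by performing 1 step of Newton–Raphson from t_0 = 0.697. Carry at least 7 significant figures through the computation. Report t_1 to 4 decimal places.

f'(t) = 1 + 0.712·e^(-t)
t_0 = 0.697000: f = 0.342369, f' = 1.354631 → t_1 = 0.697000 - (0.342369)/(1.354631) = 0.444260

0.4443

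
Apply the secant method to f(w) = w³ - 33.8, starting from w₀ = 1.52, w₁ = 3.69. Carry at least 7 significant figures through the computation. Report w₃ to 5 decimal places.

f(w_0) = -30.288192, f(w_1) = 16.443409
w_2 = 3.690000 - (16.443409)·(3.690000 - 1.520000)/(16.443409 - (-30.288192)) = 2.926444; f(w_2) = -8.737717
w_3 = 2.926444 - (-8.737717)·(2.926444 - 3.690000)/(-8.737717 - (16.443409)) = 3.191394; f(w_3) = -1.295671

3.19139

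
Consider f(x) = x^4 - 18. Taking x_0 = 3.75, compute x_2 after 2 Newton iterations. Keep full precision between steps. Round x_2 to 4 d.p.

f'(x) = 4x^3
x_0 = 3.750000: f = 179.753906, f' = 210.937500 → x_1 = 3.750000 - (179.753906)/(210.937500) = 2.897833
x_1 = 2.897833: f = 52.516965, f' = 97.337503 → x_2 = 2.897833 - (52.516965)/(97.337503) = 2.358299

2.3583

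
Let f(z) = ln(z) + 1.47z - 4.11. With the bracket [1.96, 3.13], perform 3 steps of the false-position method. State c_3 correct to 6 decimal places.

2.245600

f(1.960000) = -0.555856, f(3.130000) = 1.632133
step 1: c = 2.257237, f(c) = 0.022280 > 0 → new bracket [1.960000, 2.257237]
step 2: c = 2.245782, f(c) = 0.000354 > 0 → new bracket [1.960000, 2.245782]
step 3: c = 2.245600, f(c) = 0.000006 > 0 → new bracket [1.960000, 2.245600]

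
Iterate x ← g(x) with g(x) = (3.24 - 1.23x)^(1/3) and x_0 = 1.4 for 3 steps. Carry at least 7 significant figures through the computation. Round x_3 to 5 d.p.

1.20196

x_1 = g(1.400000) = 1.149275
x_2 = g(1.149275) = 1.222357
x_3 = g(1.222357) = 1.201965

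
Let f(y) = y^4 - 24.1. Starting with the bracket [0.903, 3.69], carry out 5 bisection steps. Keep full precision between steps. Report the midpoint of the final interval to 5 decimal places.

f(0.903000) = -23.435108, f(3.690000) = 161.298179 (opposite signs)
step 1: m = 2.296500, f(m) = 3.714150 > 0 → root in [0.903000, 2.296500]
step 2: m = 1.599750, f(m) = -17.550495 < 0 → root in [1.599750, 2.296500]
step 3: m = 1.948125, f(m) = -9.696525 < 0 → root in [1.948125, 2.296500]
step 4: m = 2.122313, f(m) = -3.812089 < 0 → root in [2.122313, 2.296500]
step 5: m = 2.209406, f(m) = -0.271192 < 0 → root in [2.209406, 2.296500]
Midpoint of [2.209406, 2.296500] = 2.252953

2.25295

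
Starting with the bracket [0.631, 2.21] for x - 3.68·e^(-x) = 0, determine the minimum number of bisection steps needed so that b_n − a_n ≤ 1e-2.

8

Initial width b − a = 2.21 − 0.631 = 1.579000.
After n steps the width is (b−a)/2^n; need (b−a)/2^n ≤ 1e-2.
So n ≥ log₂(1.579000/1e-2) = log₂(157.9000) ≈ 7.3029.
Hence n = 8.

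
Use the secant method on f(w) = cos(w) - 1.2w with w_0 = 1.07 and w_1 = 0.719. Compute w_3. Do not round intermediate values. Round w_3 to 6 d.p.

0.658947

Secant update: w_(k+1) = w_k − f(w_k)·(w_k − w_(k-1))/(f(w_k) − f(w_(k-1))).
f(w_0) = -0.803876, f(w_1) = -0.110335
w_2 = 0.719000 - (-0.110335)·(0.719000 - 1.070000)/(-0.110335 - (-0.803876)) = 0.663159; f(w_2) = -0.007740
w_3 = 0.663159 - (-0.007740)·(0.663159 - 0.719000)/(-0.007740 - (-0.110335)) = 0.658947; f(w_3) = -0.000098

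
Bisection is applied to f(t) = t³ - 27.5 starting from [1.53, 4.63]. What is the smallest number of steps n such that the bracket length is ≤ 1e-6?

Initial width b − a = 4.63 − 1.53 = 3.100000.
After n steps the width is (b−a)/2^n; need (b−a)/2^n ≤ 1e-6.
So n ≥ log₂(3.100000/1e-6) = log₂(3100000.0000) ≈ 21.5638.
Hence n = 22.

22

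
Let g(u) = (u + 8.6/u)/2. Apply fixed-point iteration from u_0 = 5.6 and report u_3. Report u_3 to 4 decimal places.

2.9331

u_1 = g(5.600000) = 3.567857
u_2 = g(3.567857) = 2.989134
u_3 = g(2.989134) = 2.933111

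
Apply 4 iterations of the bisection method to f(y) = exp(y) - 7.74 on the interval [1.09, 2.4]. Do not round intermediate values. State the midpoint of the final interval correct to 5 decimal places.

2.03156

f(1.090000) = -4.765726, f(2.400000) = 3.283176 (opposite signs)
step 1: m = 1.745000, f(m) = -2.014099 < 0 → root in [1.745000, 2.400000]
step 2: m = 2.072500, f(m) = 0.204660 > 0 → root in [1.745000, 2.072500]
step 3: m = 1.908750, f(m) = -0.995347 < 0 → root in [1.908750, 2.072500]
step 4: m = 1.990625, f(m) = -0.419893 < 0 → root in [1.990625, 2.072500]
Midpoint of [1.990625, 2.072500] = 2.031562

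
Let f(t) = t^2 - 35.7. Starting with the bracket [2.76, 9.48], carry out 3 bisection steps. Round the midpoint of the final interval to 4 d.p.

5.7000

f(2.760000) = -28.082400, f(9.480000) = 54.170400 (opposite signs)
step 1: m = 6.120000, f(m) = 1.754400 > 0 → root in [2.760000, 6.120000]
step 2: m = 4.440000, f(m) = -15.986400 < 0 → root in [4.440000, 6.120000]
step 3: m = 5.280000, f(m) = -7.821600 < 0 → root in [5.280000, 6.120000]
Midpoint of [5.280000, 6.120000] = 5.700000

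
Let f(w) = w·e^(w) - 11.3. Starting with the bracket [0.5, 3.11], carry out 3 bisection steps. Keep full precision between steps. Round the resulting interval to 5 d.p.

f(0.500000) = -10.475639, f(3.110000) = 58.429448 (opposite signs)
step 1: m = 1.805000, f(m) = -0.325652 < 0 → root in [1.805000, 3.110000]
step 2: m = 2.457500, f(m) = 17.392753 > 0 → root in [1.805000, 2.457500]
step 3: m = 2.131250, f(m) = 6.656617 > 0 → root in [1.805000, 2.131250]

[1.80500, 2.13125]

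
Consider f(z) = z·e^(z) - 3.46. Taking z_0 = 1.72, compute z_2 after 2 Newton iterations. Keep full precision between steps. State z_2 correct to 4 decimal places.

1.1483

Newton update: z ← z − f(z)/f'(z).
f'(z) = (z + 1)·e^(z)
z_0 = 1.720000: f = 6.145389, f' = 15.189917 → z_1 = 1.720000 - (6.145389)/(15.189917) = 1.315430
z_1 = 1.315430: f = 1.441754, f' = 8.628106 → z_2 = 1.315430 - (1.441754)/(8.628106) = 1.148330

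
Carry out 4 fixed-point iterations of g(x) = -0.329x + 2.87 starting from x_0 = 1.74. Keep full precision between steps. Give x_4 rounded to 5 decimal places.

x_1 = g(1.740000) = 2.297540
x_2 = g(2.297540) = 2.114109
x_3 = g(2.114109) = 2.174458
x_4 = g(2.174458) = 2.154603

2.15460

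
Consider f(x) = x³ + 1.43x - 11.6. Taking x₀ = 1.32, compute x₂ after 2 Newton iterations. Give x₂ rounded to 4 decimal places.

Newton update: x ← x − f(x)/f'(x).
f'(x) = 3x² + 1.43
x_0 = 1.320000: f = -7.412432, f' = 6.657200 → x_1 = 1.320000 - (-7.412432)/(6.657200) = 2.433446
x_1 = 2.433446: f = 6.289864, f' = 19.194977 → x_2 = 2.433446 - (6.289864)/(19.194977) = 2.105763

2.1058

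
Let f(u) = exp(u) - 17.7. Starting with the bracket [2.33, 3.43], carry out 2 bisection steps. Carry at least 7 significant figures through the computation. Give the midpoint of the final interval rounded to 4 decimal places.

f(2.330000) = -7.422058, f(3.430000) = 13.176643 (opposite signs)
step 1: m = 2.880000, f(m) = 0.114273 > 0 → root in [2.330000, 2.880000]
step 2: m = 2.605000, f(m) = -4.168775 < 0 → root in [2.605000, 2.880000]
Midpoint of [2.605000, 2.880000] = 2.742500

2.7425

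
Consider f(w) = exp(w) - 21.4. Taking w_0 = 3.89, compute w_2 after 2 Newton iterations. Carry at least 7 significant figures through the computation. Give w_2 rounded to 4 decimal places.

3.0954

f'(w) = exp(w)
w_0 = 3.890000: f = 27.510887, f' = 48.910887 → w_1 = 3.890000 - (27.510887)/(48.910887) = 3.327530
w_1 = 3.327530: f = 6.469430, f' = 27.869430 → w_2 = 3.327530 - (6.469430)/(27.869430) = 3.095397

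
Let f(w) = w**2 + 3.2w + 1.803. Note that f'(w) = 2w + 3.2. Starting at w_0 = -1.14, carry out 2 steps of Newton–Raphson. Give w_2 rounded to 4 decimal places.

w_0 = -1.140000: f = -0.545400, f' = 0.920000 → w_1 = -1.140000 - (-0.545400)/(0.920000) = -0.547174
w_1 = -0.547174: f = 0.351443, f' = 2.105652 → w_2 = -0.547174 - (0.351443)/(2.105652) = -0.714078

-0.7141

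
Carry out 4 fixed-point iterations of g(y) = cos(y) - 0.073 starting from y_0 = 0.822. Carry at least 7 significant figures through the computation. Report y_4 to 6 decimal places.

y_1 = g(0.822000) = 0.607758
y_2 = g(0.607758) = 0.747931
y_3 = g(0.747931) = 0.660098
y_4 = g(0.660098) = 0.716932

0.716932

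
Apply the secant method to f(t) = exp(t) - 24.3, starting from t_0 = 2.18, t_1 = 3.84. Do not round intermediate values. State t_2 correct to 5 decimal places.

2.86083

f(t_0) = -15.453694, f(t_1) = 22.225474
t_2 = 3.840000 - (22.225474)·(3.840000 - 2.180000)/(22.225474 - (-15.453694)) = 2.860831; f(t_2) = -6.823963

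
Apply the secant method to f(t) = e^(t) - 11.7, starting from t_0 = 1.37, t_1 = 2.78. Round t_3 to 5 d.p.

2.42980

f(t_0) = -7.764649, f(t_1) = 4.419021
t_2 = 2.780000 - (4.419021)·(2.780000 - 1.370000)/(4.419021 - (-7.764649)) = 2.268593; f(t_2) = -2.034213
t_3 = 2.268593 - (-2.034213)·(2.268593 - 2.780000)/(-2.034213 - (4.419021)) = 2.429800; f(t_3) = -0.343385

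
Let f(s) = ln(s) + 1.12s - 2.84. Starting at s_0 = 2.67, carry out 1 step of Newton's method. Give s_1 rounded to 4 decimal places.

1.9123

f'(s) = 1/s + 1.12
s_0 = 2.670000: f = 1.132478, f' = 1.494532 → s_1 = 2.670000 - (1.132478)/(1.494532) = 1.912252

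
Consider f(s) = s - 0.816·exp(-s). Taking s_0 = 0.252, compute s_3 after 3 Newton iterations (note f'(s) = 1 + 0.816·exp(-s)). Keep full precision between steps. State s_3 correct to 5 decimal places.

Newton update: s ← s − f(s)/f'(s).
s_0 = 0.252000: f = -0.382232, f' = 1.634232 → s_1 = 0.252000 - (-0.382232)/(1.634232) = 0.485891
s_1 = 0.485891: f = -0.016071, f' = 1.501962 → s_2 = 0.485891 - (-0.016071)/(1.501962) = 0.496591
s_2 = 0.496591: f = -0.000029, f' = 1.496619 → s_3 = 0.496591 - (-0.000029)/(1.496619) = 0.496610

0.49661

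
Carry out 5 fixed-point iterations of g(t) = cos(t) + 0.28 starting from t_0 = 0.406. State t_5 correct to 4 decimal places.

1.0108

t_1 = g(0.406000) = 1.198708
t_2 = g(1.198708) = 0.643562
t_3 = g(0.643562) = 1.079964
t_4 = g(1.079964) = 0.751360
t_5 = g(0.751360) = 1.010761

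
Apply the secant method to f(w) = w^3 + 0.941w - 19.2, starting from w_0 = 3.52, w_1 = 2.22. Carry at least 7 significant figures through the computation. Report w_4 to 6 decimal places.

f(w_0) = 27.726528, f(w_1) = -6.169932
w_2 = 2.220000 - (-6.169932)·(2.220000 - 3.520000)/(-6.169932 - (27.726528)) = 2.456630; f(w_2) = -2.062477
w_3 = 2.456630 - (-2.062477)·(2.456630 - 2.220000)/(-2.062477 - (-6.169932)) = 2.575449; f(w_3) = 0.306285
w_4 = 2.575449 - (0.306285)·(2.575449 - 2.456630)/(0.306285 - (-2.062477)) = 2.560085; f(w_4) = -0.012067

2.560085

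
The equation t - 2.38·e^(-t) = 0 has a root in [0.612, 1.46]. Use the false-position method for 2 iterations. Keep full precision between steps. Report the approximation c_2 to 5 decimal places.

False-position update: c = (a·f(b) − b·f(a))/(f(b) − f(a)); replace the endpoint whose sign matches f(c).
f(0.612000) = -0.678591, f(1.460000) = 0.907278
step 1: c = 0.974858, f(c) = 0.077013 > 0 → new bracket [0.612000, 0.974858]
step 2: c = 0.937875, f(c) = 0.006203 > 0 → new bracket [0.612000, 0.937875]

0.93787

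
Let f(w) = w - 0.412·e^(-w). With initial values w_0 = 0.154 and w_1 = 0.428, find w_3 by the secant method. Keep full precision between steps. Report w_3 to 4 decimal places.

0.3040

Secant update: w_(k+1) = w_k − f(w_k)·(w_k − w_(k-1))/(f(w_k) − f(w_(k-1))).
f(w_0) = -0.199196, f(w_1) = 0.159454
w_2 = 0.428000 - (0.159454)·(0.428000 - 0.154000)/(0.159454 - (-0.199196)) = 0.306181; f(w_2) = 0.002845
w_3 = 0.306181 - (0.002845)·(0.306181 - 0.428000)/(0.002845 - (0.159454)) = 0.303968; f(w_3) = -0.000040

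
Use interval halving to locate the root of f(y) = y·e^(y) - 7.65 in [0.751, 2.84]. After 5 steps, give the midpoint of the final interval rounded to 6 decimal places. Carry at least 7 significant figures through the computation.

1.567016

f(0.751000) = -6.058542, f(2.840000) = 40.958774 (opposite signs)
step 1: m = 1.795500, f(m) = 3.163372 > 0 → root in [0.751000, 1.795500]
step 2: m = 1.273250, f(m) = -3.101385 < 0 → root in [1.273250, 1.795500]
step 3: m = 1.534375, f(m) = -0.532916 < 0 → root in [1.534375, 1.795500]
step 4: m = 1.664937, f(m) = 1.149766 > 0 → root in [1.534375, 1.664937]
step 5: m = 1.599656, f(m) = 0.270426 > 0 → root in [1.534375, 1.599656]
Midpoint of [1.534375, 1.599656] = 1.567016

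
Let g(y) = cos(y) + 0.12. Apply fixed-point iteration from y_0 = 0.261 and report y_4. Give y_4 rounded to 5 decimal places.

y_1 = g(0.261000) = 1.086132
y_2 = g(1.086132) = 0.585911
y_3 = g(0.585911) = 0.953209
y_4 = g(0.953209) = 0.699070

0.69907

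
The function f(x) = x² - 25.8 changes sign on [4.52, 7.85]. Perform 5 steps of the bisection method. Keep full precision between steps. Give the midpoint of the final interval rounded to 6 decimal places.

f(4.520000) = -5.369600, f(7.850000) = 35.822500 (opposite signs)
step 1: m = 6.185000, f(m) = 12.454225 > 0 → root in [4.520000, 6.185000]
step 2: m = 5.352500, f(m) = 2.849256 > 0 → root in [4.520000, 5.352500]
step 3: m = 4.936250, f(m) = -1.433436 < 0 → root in [4.936250, 5.352500]
step 4: m = 5.144375, f(m) = 0.664594 > 0 → root in [4.936250, 5.144375]
step 5: m = 5.040312, f(m) = -0.395250 < 0 → root in [5.040312, 5.144375]
Midpoint of [5.040312, 5.144375] = 5.092344

5.092344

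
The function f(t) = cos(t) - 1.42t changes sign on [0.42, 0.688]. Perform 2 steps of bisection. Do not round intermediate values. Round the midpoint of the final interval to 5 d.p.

0.58750

f(0.420000) = 0.316689, f(0.688000) = -0.204442 (opposite signs)
step 1: m = 0.554000, f(m) = 0.063747 > 0 → root in [0.554000, 0.688000]
step 2: m = 0.621000, f(m) = -0.068523 < 0 → root in [0.554000, 0.621000]
Midpoint of [0.554000, 0.621000] = 0.587500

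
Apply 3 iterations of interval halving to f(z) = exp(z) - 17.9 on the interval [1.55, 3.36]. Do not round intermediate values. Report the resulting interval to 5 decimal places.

f(1.550000) = -13.188530, f(3.360000) = 10.889191 (opposite signs)
step 1: m = 2.455000, f(m) = -6.253566 < 0 → root in [2.455000, 3.360000]
step 2: m = 2.907500, f(m) = 0.410964 > 0 → root in [2.455000, 2.907500]
step 3: m = 2.681250, f(m) = -3.296664 < 0 → root in [2.681250, 2.907500]

[2.68125, 2.90750]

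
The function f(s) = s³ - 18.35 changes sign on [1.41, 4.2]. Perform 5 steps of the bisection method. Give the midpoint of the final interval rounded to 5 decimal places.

2.67422

f(1.410000) = -15.546779, f(4.200000) = 55.738000 (opposite signs)
step 1: m = 2.805000, f(m) = 3.719810 > 0 → root in [1.410000, 2.805000]
step 2: m = 2.107500, f(m) = -8.989420 < 0 → root in [2.107500, 2.805000]
step 3: m = 2.456250, f(m) = -3.531041 < 0 → root in [2.456250, 2.805000]
step 4: m = 2.630625, f(m) = -0.145581 < 0 → root in [2.630625, 2.805000]
step 5: m = 2.717812, f(m) = 1.725135 > 0 → root in [2.630625, 2.717812]
Midpoint of [2.630625, 2.717812] = 2.674219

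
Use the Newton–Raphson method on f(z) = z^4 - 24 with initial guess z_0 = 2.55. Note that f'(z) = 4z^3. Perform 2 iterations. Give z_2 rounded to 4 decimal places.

2.2158

z_0 = 2.550000: f = 18.282506, f' = 66.325500 → z_1 = 2.550000 - (18.282506)/(66.325500) = 2.274352
z_1 = 2.274352: f = 2.756577, f' = 47.057939 → z_2 = 2.274352 - (2.756577)/(47.057939) = 2.215773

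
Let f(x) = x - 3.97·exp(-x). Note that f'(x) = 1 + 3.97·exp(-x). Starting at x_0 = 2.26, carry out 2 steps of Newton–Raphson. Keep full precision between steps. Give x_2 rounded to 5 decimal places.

1.18156

x_0 = 2.260000: f = 1.845729, f' = 1.414271 → x_1 = 2.260000 - (1.845729)/(1.414271) = 0.954926
x_1 = 0.954926: f = -0.572891, f' = 2.527817 → x_2 = 0.954926 - (-0.572891)/(2.527817) = 1.181561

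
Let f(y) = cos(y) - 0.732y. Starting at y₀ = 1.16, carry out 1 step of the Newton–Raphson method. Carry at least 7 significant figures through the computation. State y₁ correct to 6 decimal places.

f'(y) = -sin(y) - 0.732
y_0 = 1.160000: f = -0.449780, f' = -1.648803 → y_1 = 1.160000 - (-0.449780)/(-1.648803) = 0.887208

0.887208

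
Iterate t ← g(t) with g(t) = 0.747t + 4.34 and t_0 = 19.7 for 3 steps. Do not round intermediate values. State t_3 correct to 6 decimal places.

18.215344

t_1 = g(19.700000) = 19.055900
t_2 = g(19.055900) = 18.574757
t_3 = g(18.574757) = 18.215344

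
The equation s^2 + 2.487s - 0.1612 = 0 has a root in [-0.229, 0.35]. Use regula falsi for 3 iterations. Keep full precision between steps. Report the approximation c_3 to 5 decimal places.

f(-0.229000) = -0.678282, f(0.350000) = 0.831750
step 1: c = 0.031077, f(c) = -0.082945 < 0 → new bracket [0.031077, 0.350000]
step 2: c = 0.059997, f(c) = -0.008387 < 0 → new bracket [0.059997, 0.350000]
step 3: c = 0.062892, f(c) = -0.000831 < 0 → new bracket [0.062892, 0.350000]

0.06289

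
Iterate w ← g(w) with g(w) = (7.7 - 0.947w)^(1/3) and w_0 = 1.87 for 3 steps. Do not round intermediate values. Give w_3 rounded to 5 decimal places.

1.81515

w_1 = g(1.870000) = 1.809936
w_2 = g(1.809936) = 1.815705
w_3 = g(1.815705) = 1.815153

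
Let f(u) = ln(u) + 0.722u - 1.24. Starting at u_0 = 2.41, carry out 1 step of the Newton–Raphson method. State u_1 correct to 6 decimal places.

1.196524

Newton update: u ← u − f(u)/f'(u).
f'(u) = 1/u + 0.722
u_0 = 2.410000: f = 1.379647, f' = 1.136938 → u_1 = 2.410000 - (1.379647)/(1.136938) = 1.196524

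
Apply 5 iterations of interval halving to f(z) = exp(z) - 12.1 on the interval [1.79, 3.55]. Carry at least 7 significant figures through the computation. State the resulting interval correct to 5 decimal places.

f(1.790000) = -6.110548, f(3.550000) = 22.713317 (opposite signs)
step 1: m = 2.670000, f(m) = 2.339969 > 0 → root in [1.790000, 2.670000]
step 2: m = 2.230000, f(m) = -2.800134 < 0 → root in [2.230000, 2.670000]
step 3: m = 2.450000, f(m) = -0.511653 < 0 → root in [2.450000, 2.670000]
step 4: m = 2.560000, f(m) = 0.835817 > 0 → root in [2.450000, 2.560000]
step 5: m = 2.505000, f(m) = 0.143559 > 0 → root in [2.450000, 2.505000]

[2.45000, 2.50500]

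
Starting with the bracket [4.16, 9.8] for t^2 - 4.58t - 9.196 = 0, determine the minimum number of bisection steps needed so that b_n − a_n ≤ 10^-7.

Initial width b − a = 9.8 − 4.16 = 5.640000.
After n steps the width is (b−a)/2^n; need (b−a)/2^n ≤ 10^-7.
So n ≥ log₂(5.640000/10^-7) = log₂(56400000.0000) ≈ 25.7492.
Hence n = 26.

26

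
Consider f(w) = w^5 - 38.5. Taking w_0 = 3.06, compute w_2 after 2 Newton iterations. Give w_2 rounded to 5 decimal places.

2.21487

Newton update: w ← w − f(w)/f'(w).
f'(w) = 5w^4
w_0 = 3.060000: f = 229.791635, f' = 438.385025 → w_1 = 3.060000 - (229.791635)/(438.385025) = 2.535822
w_1 = 2.535822: f = 66.356201, f' = 206.749896 → w_2 = 2.535822 - (66.356201)/(206.749896) = 2.214873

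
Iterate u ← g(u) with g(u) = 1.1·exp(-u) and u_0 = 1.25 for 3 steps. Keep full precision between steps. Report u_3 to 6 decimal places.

u_1 = g(1.250000) = 0.315155
u_2 = g(0.315155) = 0.802643
u_3 = g(0.802643) = 0.492957

0.492957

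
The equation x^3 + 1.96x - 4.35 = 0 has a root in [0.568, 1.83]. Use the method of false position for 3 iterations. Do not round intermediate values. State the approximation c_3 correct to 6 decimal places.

1.224119

f(0.568000) = -3.053470, f(1.830000) = 5.365287
step 1: c = 1.025725, f(c) = -1.260400 < 0 → new bracket [1.025725, 1.830000]
step 2: c = 1.178722, f(c) = -0.402006 < 0 → new bracket [1.178722, 1.830000]
step 3: c = 1.224119, f(c) = -0.116425 < 0 → new bracket [1.224119, 1.830000]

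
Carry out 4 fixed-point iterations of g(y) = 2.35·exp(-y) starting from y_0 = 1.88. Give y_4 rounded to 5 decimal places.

1.49094

y_1 = g(1.880000) = 0.358587
y_2 = g(0.358587) = 1.641858
y_3 = g(1.641858) = 0.455007
y_4 = g(0.455007) = 1.490942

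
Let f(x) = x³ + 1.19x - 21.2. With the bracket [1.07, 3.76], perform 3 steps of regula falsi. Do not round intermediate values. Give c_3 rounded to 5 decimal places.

f(1.070000) = -18.701657, f(3.760000) = 36.431776
step 1: c = 1.982467, f(c) = -11.049417 < 0 → new bracket [1.982467, 3.760000]
step 2: c = 2.396120, f(c) = -4.591564 < 0 → new bracket [2.396120, 3.760000]
step 3: c = 2.548773, f(c) = -1.609515 < 0 → new bracket [2.548773, 3.760000]

2.54877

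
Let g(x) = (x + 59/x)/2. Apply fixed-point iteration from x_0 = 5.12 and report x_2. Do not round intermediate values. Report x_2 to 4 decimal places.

7.7058

x_1 = g(5.120000) = 8.321719
x_2 = g(8.321719) = 7.705800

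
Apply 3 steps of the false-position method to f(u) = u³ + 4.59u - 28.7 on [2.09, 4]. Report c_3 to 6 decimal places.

2.544682

False-position update: c = (a·f(b) − b·f(a))/(f(b) − f(a)); replace the endpoint whose sign matches f(c).
f(2.090000) = -9.977571, f(4.000000) = 53.660000
step 1: c = 2.389464, f(c) = -4.089625 < 0 → new bracket [2.389464, 4.000000]
step 2: c = 2.503516, f(c) = -1.517833 < 0 → new bracket [2.503516, 4.000000]
step 3: c = 2.544682, f(c) = -0.542065 < 0 → new bracket [2.544682, 4.000000]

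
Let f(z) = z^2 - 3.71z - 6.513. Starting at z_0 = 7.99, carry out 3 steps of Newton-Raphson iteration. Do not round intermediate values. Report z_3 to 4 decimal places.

Newton update: z ← z − f(z)/f'(z).
f'(z) = 2z - 3.71
z_0 = 7.990000: f = 27.684200, f' = 12.270000 → z_1 = 7.990000 - (27.684200)/(12.270000) = 5.733749
z_1 = 5.733749: f = 5.090669, f' = 7.757498 → z_2 = 5.733749 - (5.090669)/(7.757498) = 5.077523
z_2 = 5.077523: f = 0.430632, f' = 6.445047 → z_3 = 5.077523 - (0.430632)/(6.445047) = 5.010707

5.0107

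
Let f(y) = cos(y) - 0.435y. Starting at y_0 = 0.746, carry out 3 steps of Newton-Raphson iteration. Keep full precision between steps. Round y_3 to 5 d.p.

Newton update: y ← y − f(y)/f'(y).
f'(y) = -sin(y) - 0.435
y_0 = 0.746000: f = 0.409900, f' = -1.113707 → y_1 = 0.746000 - (0.409900)/(-1.113707) = 1.114050
y_1 = 1.114050: f = -0.043581, f' = -1.332492 → y_2 = 1.114050 - (-0.043581)/(-1.332492) = 1.081343
y_2 = 1.081343: f = -0.000241, f' = -1.317590 → y_3 = 1.081343 - (-0.000241)/(-1.317590) = 1.081160

1.08116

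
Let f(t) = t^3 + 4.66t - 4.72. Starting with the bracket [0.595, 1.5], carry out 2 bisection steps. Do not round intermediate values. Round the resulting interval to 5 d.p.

f(0.595000) = -1.736655, f(1.500000) = 5.645000 (opposite signs)
step 1: m = 1.047500, f(m) = 1.310726 > 0 → root in [0.595000, 1.047500]
step 2: m = 0.821250, f(m) = -0.339082 < 0 → root in [0.821250, 1.047500]

[0.82125, 1.04750]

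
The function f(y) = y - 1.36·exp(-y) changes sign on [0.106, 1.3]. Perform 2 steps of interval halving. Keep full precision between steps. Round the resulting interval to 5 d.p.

f(0.106000) = -1.117218, f(1.300000) = 0.929357 (opposite signs)
step 1: m = 0.703000, f(m) = 0.029667 > 0 → root in [0.106000, 0.703000]
step 2: m = 0.404500, f(m) = -0.503042 < 0 → root in [0.404500, 0.703000]

[0.40450, 0.70300]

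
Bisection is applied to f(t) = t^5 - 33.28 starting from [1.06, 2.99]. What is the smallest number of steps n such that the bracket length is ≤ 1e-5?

Initial width b − a = 2.99 − 1.06 = 1.930000.
After n steps the width is (b−a)/2^n; need (b−a)/2^n ≤ 1e-5.
So n ≥ log₂(1.930000/1e-5) = log₂(193000.0000) ≈ 17.5582.
Hence n = 18.

18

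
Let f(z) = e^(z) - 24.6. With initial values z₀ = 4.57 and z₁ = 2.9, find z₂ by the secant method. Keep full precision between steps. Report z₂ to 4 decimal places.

3.0369

f(z_0) = 71.944110, f(z_1) = -6.425855
z_2 = 2.900000 - (-6.425855)·(2.900000 - 4.570000)/(-6.425855 - (71.944110)) = 3.036930; f(z_2) = -3.758843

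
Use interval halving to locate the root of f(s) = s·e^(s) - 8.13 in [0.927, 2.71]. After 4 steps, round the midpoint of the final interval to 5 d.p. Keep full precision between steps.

1.65134

f(0.927000) = -5.787548, f(2.710000) = 32.599337 (opposite signs)
step 1: m = 1.818500, f(m) = 3.076702 > 0 → root in [0.927000, 1.818500]
step 2: m = 1.372750, f(m) = -2.712871 < 0 → root in [1.372750, 1.818500]
step 3: m = 1.595625, f(m) = -0.261319 < 0 → root in [1.595625, 1.818500]
step 4: m = 1.707063, f(m) = 1.280599 > 0 → root in [1.595625, 1.707063]
Midpoint of [1.595625, 1.707063] = 1.651344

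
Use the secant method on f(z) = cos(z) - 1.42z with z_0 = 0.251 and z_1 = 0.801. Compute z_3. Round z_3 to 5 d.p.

f(z_0) = 0.612245, f(z_1) = -0.441431
z_2 = 0.801000 - (-0.441431)·(0.801000 - 0.251000)/(-0.441431 - (0.612245)) = 0.570581; f(z_2) = 0.031363
z_3 = 0.570581 - (0.031363)·(0.570581 - 0.801000)/(0.031363 - (-0.441431)) = 0.585866; f(z_3) = 0.001305

0.58587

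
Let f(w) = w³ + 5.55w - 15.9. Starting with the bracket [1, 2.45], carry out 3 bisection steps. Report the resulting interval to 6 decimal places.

[1.725000, 1.906250]

f(1.000000) = -9.350000, f(2.450000) = 12.403625 (opposite signs)
step 1: m = 1.725000, f(m) = -1.193297 < 0 → root in [1.725000, 2.450000]
step 2: m = 2.087500, f(m) = 4.782232 > 0 → root in [1.725000, 2.087500]
step 3: m = 1.906250, f(m) = 1.606598 > 0 → root in [1.725000, 1.906250]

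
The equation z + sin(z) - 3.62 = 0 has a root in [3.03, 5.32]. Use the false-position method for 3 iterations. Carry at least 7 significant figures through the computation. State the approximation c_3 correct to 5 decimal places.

4.52292

f(3.030000) = -0.478639, f(5.320000) = 0.878986
step 1: c = 3.837353, f(c) = -0.423616 < 0 → new bracket [3.837353, 5.320000]
step 2: c = 4.319521, f(c) = -0.224294 < 0 → new bracket [4.319521, 5.320000]
step 3: c = 4.522916, f(c) = -0.079188 < 0 → new bracket [4.522916, 5.320000]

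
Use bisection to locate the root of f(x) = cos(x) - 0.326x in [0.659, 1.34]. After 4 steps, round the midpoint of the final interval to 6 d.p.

f(0.659000) = 0.575771, f(1.340000) = -0.208087 (opposite signs)
step 1: m = 0.999500, f(m) = 0.214886 > 0 → root in [0.999500, 1.340000]
step 2: m = 1.169750, f(m) = 0.009043 > 0 → root in [1.169750, 1.340000]
step 3: m = 1.254875, f(m) = -0.098397 < 0 → root in [1.169750, 1.254875]
step 4: m = 1.212313, f(m) = -0.044359 < 0 → root in [1.169750, 1.212313]
Midpoint of [1.169750, 1.212313] = 1.191031

1.191031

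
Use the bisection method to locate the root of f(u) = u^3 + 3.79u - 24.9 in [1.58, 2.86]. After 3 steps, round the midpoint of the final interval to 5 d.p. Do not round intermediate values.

f(1.580000) = -14.967488, f(2.860000) = 9.333056 (opposite signs)
step 1: m = 2.220000, f(m) = -5.545152 < 0 → root in [2.220000, 2.860000]
step 2: m = 2.540000, f(m) = 1.113664 > 0 → root in [2.220000, 2.540000]
step 3: m = 2.380000, f(m) = -2.398528 < 0 → root in [2.380000, 2.540000]
Midpoint of [2.380000, 2.540000] = 2.460000

2.46000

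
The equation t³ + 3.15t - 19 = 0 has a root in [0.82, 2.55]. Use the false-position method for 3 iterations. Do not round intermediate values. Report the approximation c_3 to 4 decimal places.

f(0.820000) = -15.865632, f(2.550000) = 5.613875
step 1: c = 2.097848, f(c) = -3.159222 < 0 → new bracket [2.097848, 2.550000]
step 2: c = 2.260669, f(c) = -0.325455 < 0 → new bracket [2.260669, 2.550000]
step 3: c = 2.276524, f(c) = -0.030729 < 0 → new bracket [2.276524, 2.550000]

2.2765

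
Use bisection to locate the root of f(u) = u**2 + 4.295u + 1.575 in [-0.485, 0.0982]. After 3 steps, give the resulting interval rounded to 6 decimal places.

f(-0.485000) = -0.272850, f(0.098200) = 2.006412 (opposite signs)
step 1: m = -0.193400, f(m) = 0.781751 > 0 → root in [-0.485000, -0.193400]
step 2: m = -0.339200, f(m) = 0.233193 > 0 → root in [-0.485000, -0.339200]
step 3: m = -0.412100, f(m) = -0.025143 < 0 → root in [-0.412100, -0.339200]

[-0.412100, -0.339200]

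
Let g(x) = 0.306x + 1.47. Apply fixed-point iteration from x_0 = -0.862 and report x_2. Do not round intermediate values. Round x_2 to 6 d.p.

x_1 = g(-0.862000) = 1.206228
x_2 = g(1.206228) = 1.839106

1.839106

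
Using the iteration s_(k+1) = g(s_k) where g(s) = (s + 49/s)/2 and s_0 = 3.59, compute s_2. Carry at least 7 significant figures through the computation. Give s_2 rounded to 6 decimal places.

s_1 = g(3.590000) = 8.619513
s_2 = g(8.619513) = 7.152144

7.152144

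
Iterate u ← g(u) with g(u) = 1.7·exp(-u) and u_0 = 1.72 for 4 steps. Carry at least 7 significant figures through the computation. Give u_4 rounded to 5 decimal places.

u_1 = g(1.720000) = 0.304412
u_2 = g(0.304412) = 1.253846
u_3 = g(1.253846) = 0.485188
u_4 = g(0.485188) = 1.046488

1.04649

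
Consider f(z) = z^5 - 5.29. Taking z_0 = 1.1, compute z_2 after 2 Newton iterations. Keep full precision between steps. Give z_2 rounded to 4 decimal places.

f'(z) = 5z^4
z_0 = 1.100000: f = -3.679490, f' = 7.320500 → z_1 = 1.100000 - (-3.679490)/(7.320500) = 1.602628
z_1 = 1.602628: f = 5.282165, f' = 32.983836 → z_2 = 1.602628 - (5.282165)/(32.983836) = 1.442484

1.4425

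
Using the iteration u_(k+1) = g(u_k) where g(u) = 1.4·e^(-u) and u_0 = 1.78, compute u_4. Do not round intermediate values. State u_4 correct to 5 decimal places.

0.88078

u_1 = g(1.780000) = 0.236093
u_2 = g(0.236093) = 1.105590
u_3 = g(1.105590) = 0.463422
u_4 = g(0.463422) = 0.880778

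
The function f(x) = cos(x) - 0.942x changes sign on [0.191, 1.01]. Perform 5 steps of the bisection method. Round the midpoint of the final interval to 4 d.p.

f(0.191000) = 0.801893, f(1.010000) = -0.419559 (opposite signs)
step 1: m = 0.600500, f(m) = 0.259382 > 0 → root in [0.600500, 1.010000]
step 2: m = 0.805250, f(m) = -0.065614 < 0 → root in [0.600500, 0.805250]
step 3: m = 0.702875, f(m) = 0.100879 > 0 → root in [0.702875, 0.805250]
step 4: m = 0.754063, f(m) = 0.018587 > 0 → root in [0.754063, 0.805250]
step 5: m = 0.779656, f(m) = -0.023281 < 0 → root in [0.754063, 0.779656]
Midpoint of [0.754063, 0.779656] = 0.766859

0.7669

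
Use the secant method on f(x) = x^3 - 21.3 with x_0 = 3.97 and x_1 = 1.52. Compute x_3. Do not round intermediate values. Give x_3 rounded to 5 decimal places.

f(x_0) = 41.270773, f(x_1) = -17.788192
x_2 = 1.520000 - (-17.788192)·(1.520000 - 3.970000)/(-17.788192 - (41.270773)) = 2.257925; f(x_2) = -9.788594
x_3 = 2.257925 - (-9.788594)·(2.257925 - 1.520000)/(-9.788594 - (-17.788192)) = 3.160876; f(x_3) = 10.280738

3.16088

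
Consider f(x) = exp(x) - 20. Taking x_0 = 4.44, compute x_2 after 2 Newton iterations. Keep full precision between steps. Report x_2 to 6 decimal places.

f'(x) = exp(x)
x_0 = 4.440000: f = 64.774942, f' = 84.774942 → x_1 = 4.440000 - (64.774942)/(84.774942) = 3.675919
x_1 = 3.675919: f = 19.484918, f' = 39.484918 → x_2 = 3.675919 - (19.484918)/(39.484918) = 3.182441

3.182441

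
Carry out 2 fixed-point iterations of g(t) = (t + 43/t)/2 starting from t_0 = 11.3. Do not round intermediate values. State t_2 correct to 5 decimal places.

6.62301

t_1 = g(11.300000) = 7.552655
t_2 = g(7.552655) = 6.623009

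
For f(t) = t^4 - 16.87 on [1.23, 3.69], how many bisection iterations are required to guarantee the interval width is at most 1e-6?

Initial width b − a = 3.69 − 1.23 = 2.460000.
After n steps the width is (b−a)/2^n; need (b−a)/2^n ≤ 1e-6.
So n ≥ log₂(2.460000/1e-6) = log₂(2460000.0000) ≈ 21.2302.
Hence n = 22.

22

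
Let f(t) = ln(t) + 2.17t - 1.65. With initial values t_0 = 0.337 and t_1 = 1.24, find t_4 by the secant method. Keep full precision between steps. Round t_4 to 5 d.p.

0.84050

f(t_0) = -2.006382, f(t_1) = 1.255911
t_2 = 1.240000 - (1.255911)·(1.240000 - 0.337000)/(1.255911 - (-2.006382)) = 0.892365; f(t_2) = 0.172552
t_3 = 0.892365 - (0.172552)·(0.892365 - 1.240000)/(0.172552 - (1.255911)) = 0.836995; f(t_3) = -0.011656
t_4 = 0.836995 - (-0.011656)·(0.836995 - 0.892365)/(-0.011656 - (0.172552)) = 0.840499; f(t_4) = 0.000124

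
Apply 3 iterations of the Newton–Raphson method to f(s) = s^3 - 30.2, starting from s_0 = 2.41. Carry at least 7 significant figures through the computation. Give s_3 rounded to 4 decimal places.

3.1142

f'(s) = 3s^2
s_0 = 2.410000: f = -16.202479, f' = 17.424300 → s_1 = 2.410000 - (-16.202479)/(17.424300) = 3.339878
s_1 = 3.339878: f = 7.055632, f' = 33.464362 → s_2 = 3.339878 - (7.055632)/(33.464362) = 3.129038
s_2 = 3.129038: f = 0.436036, f' = 29.372639 → s_3 = 3.129038 - (0.436036)/(29.372639) = 3.114193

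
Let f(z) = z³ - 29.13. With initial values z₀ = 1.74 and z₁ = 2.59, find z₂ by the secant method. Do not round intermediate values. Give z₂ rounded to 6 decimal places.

f(z_0) = -23.861976, f(z_1) = -11.756021
z_2 = 2.590000 - (-11.756021)·(2.590000 - 1.740000)/(-11.756021 - (-23.861976)) = 3.415430; f(z_2) = 10.711543

3.415430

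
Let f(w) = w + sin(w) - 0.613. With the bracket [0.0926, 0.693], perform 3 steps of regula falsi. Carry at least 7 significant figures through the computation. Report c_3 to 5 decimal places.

0.30895

False-position update: c = (a·f(b) − b·f(a))/(f(b) − f(a)); replace the endpoint whose sign matches f(c).
f(0.092600) = -0.427932, f(0.693000) = 0.718848
step 1: c = 0.316645, f(c) = 0.015025 > 0 → new bracket [0.092600, 0.316645]
step 2: c = 0.309045, f(c) = 0.000195 > 0 → new bracket [0.092600, 0.309045]
step 3: c = 0.308947, f(c) = 0.000002 > 0 → new bracket [0.092600, 0.308947]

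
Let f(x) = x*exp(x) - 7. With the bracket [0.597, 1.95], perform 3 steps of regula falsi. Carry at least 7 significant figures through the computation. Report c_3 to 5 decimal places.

1.50220

f(0.597000) = -5.915454, f(1.950000) = 6.705941
step 1: c = 1.231130, f(c) = -2.783257 < 0 → new bracket [1.231130, 1.950000]
step 2: c = 1.441980, f(c) = -0.901773 < 0 → new bracket [1.441980, 1.950000]
step 3: c = 1.502198, f(c) = -0.252800 < 0 → new bracket [1.502198, 1.950000]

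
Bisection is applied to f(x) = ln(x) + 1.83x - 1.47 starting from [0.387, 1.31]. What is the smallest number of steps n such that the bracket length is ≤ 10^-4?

Initial width b − a = 1.31 − 0.387 = 0.923000.
After n steps the width is (b−a)/2^n; need (b−a)/2^n ≤ 10^-4.
So n ≥ log₂(0.923000/10^-4) = log₂(9230.0000) ≈ 13.1721.
Hence n = 14.

14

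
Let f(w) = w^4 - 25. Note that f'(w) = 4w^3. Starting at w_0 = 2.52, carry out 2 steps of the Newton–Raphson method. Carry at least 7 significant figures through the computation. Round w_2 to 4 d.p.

w_0 = 2.520000: f = 15.327580, f' = 64.012032 → w_1 = 2.520000 - (15.327580)/(64.012032) = 2.280552
w_1 = 2.280552: f = 2.049522, f' = 47.443824 → w_2 = 2.280552 - (2.049522)/(47.443824) = 2.237353

2.2374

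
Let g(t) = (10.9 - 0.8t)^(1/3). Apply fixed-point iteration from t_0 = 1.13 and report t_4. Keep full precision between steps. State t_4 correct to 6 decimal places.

2.097061

t_1 = g(1.130000) = 2.154147
t_2 = g(2.154147) = 2.093607
t_3 = g(2.093607) = 2.097284
t_4 = g(2.097284) = 2.097061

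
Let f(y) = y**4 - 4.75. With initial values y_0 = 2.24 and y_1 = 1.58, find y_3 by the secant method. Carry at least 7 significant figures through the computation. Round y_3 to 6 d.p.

1.481335

f(y_0) = 20.426310, f(y_1) = 1.482013
y_2 = 1.580000 - (1.482013)·(1.580000 - 2.240000)/(1.482013 - (20.426310)) = 1.528368; f(y_2) = 0.706472
y_3 = 1.528368 - (0.706472)·(1.528368 - 1.580000)/(0.706472 - (1.482013)) = 1.481335; f(y_3) = 0.065182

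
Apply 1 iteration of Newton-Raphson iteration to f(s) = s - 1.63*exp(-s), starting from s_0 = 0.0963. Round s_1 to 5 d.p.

f'(s) = 1 + 1.63*exp(-s)
s_0 = 0.096300: f = -1.384052, f' = 2.480352 → s_1 = 0.096300 - (-1.384052)/(2.480352) = 0.654306

0.65431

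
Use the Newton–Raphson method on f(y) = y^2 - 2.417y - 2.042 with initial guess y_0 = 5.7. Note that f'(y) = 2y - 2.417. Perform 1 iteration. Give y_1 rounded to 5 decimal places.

3.84415

Newton update: y ← y − f(y)/f'(y).
y_0 = 5.700000: f = 16.671100, f' = 8.983000 → y_1 = 5.700000 - (16.671100)/(8.983000) = 3.844150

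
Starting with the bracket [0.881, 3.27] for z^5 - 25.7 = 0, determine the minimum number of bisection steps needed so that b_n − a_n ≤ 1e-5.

Initial width b − a = 3.27 − 0.881 = 2.389000.
After n steps the width is (b−a)/2^n; need (b−a)/2^n ≤ 1e-5.
So n ≥ log₂(2.389000/1e-5) = log₂(238900.0000) ≈ 17.8660.
Hence n = 18.

18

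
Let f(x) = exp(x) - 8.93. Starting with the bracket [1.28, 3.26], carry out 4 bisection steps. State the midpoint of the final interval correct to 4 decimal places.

f(1.280000) = -5.333360, f(3.260000) = 17.119537 (opposite signs)
step 1: m = 2.270000, f(m) = 0.749401 > 0 → root in [1.280000, 2.270000]
step 2: m = 1.775000, f(m) = -3.029719 < 0 → root in [1.775000, 2.270000]
step 3: m = 2.022500, f(m) = -1.372806 < 0 → root in [2.022500, 2.270000]
step 4: m = 2.146250, f(m) = -0.377275 < 0 → root in [2.146250, 2.270000]
Midpoint of [2.146250, 2.270000] = 2.208125

2.2081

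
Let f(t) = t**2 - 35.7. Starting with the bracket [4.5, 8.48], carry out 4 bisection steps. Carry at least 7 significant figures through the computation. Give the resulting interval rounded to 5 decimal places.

[5.74375, 5.99250]

f(4.500000) = -15.450000, f(8.480000) = 36.210400 (opposite signs)
step 1: m = 6.490000, f(m) = 6.420100 > 0 → root in [4.500000, 6.490000]
step 2: m = 5.495000, f(m) = -5.504975 < 0 → root in [5.495000, 6.490000]
step 3: m = 5.992500, f(m) = 0.210056 > 0 → root in [5.495000, 5.992500]
step 4: m = 5.743750, f(m) = -2.709336 < 0 → root in [5.743750, 5.992500]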